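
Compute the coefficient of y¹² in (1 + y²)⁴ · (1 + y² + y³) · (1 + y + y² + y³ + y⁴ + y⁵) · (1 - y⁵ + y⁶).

11

(1 + y²)⁴ has coefficients 1,0,4,0,6,0,4,0,1 for degrees 0…8.
(1 + y² + y³) has coefficients 1,0,1,1,0,0,0,0,0,0,0,0,0 for degrees 0…12.
Multiplying by (1 + y + y² + y³ + y⁴ + y⁵) gives running coefficients 1,1,2,3,3,3,2,2,1,0,0,0,0 for degrees 0…12.
Finally multiplying by (1 - y⁵ + y⁶), the product of all factors after the first has coefficients 1,1,2,3,3,2,2,1,0,0,0,1,0 for degrees 0…12.
[y¹²] = 1·0 + 4·0 + 6·0 + 4·2 + 1·3 = 11.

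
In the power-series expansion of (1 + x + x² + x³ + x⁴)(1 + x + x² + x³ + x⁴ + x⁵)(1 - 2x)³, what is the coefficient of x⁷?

(1 + x + x² + x³ + x⁴) has coefficients 1,1,1,1,1 for degrees 0…4.
(1 + x + x² + x³ + x⁴ + x⁵) has coefficients 1,1,1,1,1,1,0,0 for degrees 0…7.
Finally multiplying by (1 - 2x)³, the product of all factors after the first has coefficients 1,-5,7,-1,-1,-1,-2,4 for degrees 0…7.
[x⁷] = 1·4 + 1·(-2) + 1·(-1) + 1·(-1) + 1·(-1) = -1.

-1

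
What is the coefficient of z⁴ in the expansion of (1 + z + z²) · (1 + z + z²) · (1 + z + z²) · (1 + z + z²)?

19

(1 + z + z²) has coefficients 1,1,1 for degrees 0…2.
(1 + z + z²) has coefficients 1,1,1,0,0 for degrees 0…4.
Multiplying by (1 + z + z²) gives running coefficients 1,2,3,2,1 for degrees 0…4.
Finally multiplying by (1 + z + z²), the product of all factors after the first has coefficients 1,3,6,7,6 for degrees 0…4.
[z⁴] = 1·6 + 1·7 + 1·6 = 19.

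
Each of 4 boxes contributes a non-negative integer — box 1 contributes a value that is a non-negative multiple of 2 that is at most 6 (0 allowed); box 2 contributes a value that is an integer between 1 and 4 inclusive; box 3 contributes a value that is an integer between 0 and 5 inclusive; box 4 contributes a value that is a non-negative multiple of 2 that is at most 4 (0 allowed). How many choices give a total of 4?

8

The generating function for the choices is (1 + t^2 + t^4 + t^6)·(t + t^2 + t^3 + t^4)·(1 + t + t^2 + t^3 + t^4 + t^5)·(1 + t^2 + t^4); the count is [t^4].
(1 + t^2 + t^4 + t^6) has coefficients 1,0,1,0,1 for degrees 0…4.
(t + t^2 + t^3 + t^4) has coefficients 0,1,1,1,1 for degrees 0…4.
Multiplying by (1 + t + t^2 + t^3 + t^4 + t^5) gives running coefficients 0,1,2,3,4 for degrees 0…4.
Finally multiplying by (1 + t^2 + t^4), the product of all factors after the first has coefficients 0,1,2,4,6 for degrees 0…4.
[t^4] = 1·6 + 1·2 + 1·0 = 8.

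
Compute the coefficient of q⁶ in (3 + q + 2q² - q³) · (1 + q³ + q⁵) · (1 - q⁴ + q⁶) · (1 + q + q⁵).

(3 + q + 2q² - q³) has coefficients 3,1,2,-1 for degrees 0…3.
(1 + q³ + q⁵) has coefficients 1,0,0,1,0,1,0 for degrees 0…6.
Multiplying by (1 - q⁴ + q⁶) gives running coefficients 1,0,0,1,-1,1,1 for degrees 0…6.
Finally multiplying by (1 + q + q⁵), the product of all factors after the first has coefficients 1,1,0,1,0,1,2 for degrees 0…6.
[q⁶] = 3·2 + 1·1 + 2·0 − 1·1 = 6.

6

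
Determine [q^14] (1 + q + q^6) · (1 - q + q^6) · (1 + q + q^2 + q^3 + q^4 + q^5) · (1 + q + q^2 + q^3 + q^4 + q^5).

(1 + q + q^6) has coefficients 1,1,0,0,0,0,1 for degrees 0…6.
(1 - q + q^6) has coefficients 1,-1,0,0,0,0,1,0,0,0,0,0,0,0,0 for degrees 0…14.
Multiplying by (1 + q + q^2 + q^3 + q^4 + q^5) gives running coefficients 1,0,0,0,0,0,0,1,1,1,1,1,0,0,0 for degrees 0…14.
Finally multiplying by (1 + q + q^2 + q^3 + q^4 + q^5), the product of all factors after the first has coefficients 1,1,1,1,1,1,0,1,2,3,4,5,5,4,3 for degrees 0…14.
[q^14] = 1·3 + 1·4 + 1·2 = 9.

9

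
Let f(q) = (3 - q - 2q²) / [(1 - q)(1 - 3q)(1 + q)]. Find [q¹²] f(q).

The denominator gives the recurrence a_n = 3a_(n−1) + a_(n−2) − 3a_(n−3) for n ≥ 3; the numerator fixes a_0 = 3, a_1 = 8, a_2 = 25.
Iterating: 3, 8, 25, 74, 223, 668, 2005, 6014, 18043, 54128, 162385, 487154, 1461463, so a_12 = 1461463.

1461463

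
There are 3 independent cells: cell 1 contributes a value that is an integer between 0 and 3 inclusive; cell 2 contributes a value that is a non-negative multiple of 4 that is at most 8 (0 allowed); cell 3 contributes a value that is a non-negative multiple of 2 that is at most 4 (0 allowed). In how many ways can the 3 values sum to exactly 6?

The generating function for the choices is (1 + t + t^2 + t^3)·(1 + t^4 + t^8)·(1 + t^2 + t^4); the count is [t^6].
(1 + t + t^2 + t^3) has coefficients 1,1,1,1 for degrees 0…3.
(1 + t^4 + t^8) has coefficients 1,0,0,0,1,0,0 for degrees 0…6.
Finally multiplying by (1 + t^2 + t^4), the product of all factors after the first has coefficients 1,0,1,0,2,0,1 for degrees 0…6.
[t^6] = 1·1 + 1·0 + 1·2 + 1·0 = 3.

3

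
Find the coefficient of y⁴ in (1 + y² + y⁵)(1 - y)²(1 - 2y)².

17

(1 + y² + y⁵) has coefficients 1,0,1,0,0 for degrees 0…4.
(1 - y)² has coefficients 1,-2,1,0,0 for degrees 0…4.
Finally multiplying by (1 - 2y)², the product of all factors after the first has coefficients 1,-6,13,-12,4 for degrees 0…4.
[y⁴] = 1·4 + 1·13 = 17.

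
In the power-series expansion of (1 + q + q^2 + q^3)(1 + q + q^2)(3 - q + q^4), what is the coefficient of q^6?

(1 + q + q^2 + q^3) has coefficients 1,1,1,1 for degrees 0…3.
(1 + q + q^2) has coefficients 1,1,1,0,0,0,0 for degrees 0…6.
Finally multiplying by (3 - q + q^4), the product of all factors after the first has coefficients 3,2,2,-1,1,1,1 for degrees 0…6.
[q^6] = 1·1 + 1·1 + 1·1 + 1·(-1) = 2.

2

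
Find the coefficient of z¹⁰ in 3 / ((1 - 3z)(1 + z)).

Partial fractions give a closed form: a_n = (9/4)·3^n + (3/4)·(-1)^n.
At n = 10: a_10 = 132861.

132861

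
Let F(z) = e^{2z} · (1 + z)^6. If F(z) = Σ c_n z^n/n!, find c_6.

The EGF product rule gives c_6 = Σ_{k_1+k_2=6} C(6; k_1,k_2) · ∏ g_i(k_i), where e^{2z} gives (2)^k; (1+z)^6 gives the falling factorial (6)_k.
g_1(k) for k = 0…6: 1, 2, 4, 8, 16, 32, 64.
g_2(k) for k = 0…6: 1, 6, 30, 120, 360, 720, 720.
c_6 = Σ_k C(6,k)·g_1(k)·g_2(6−k) = 1·1·720 + 6·2·720 + 15·4·360 + 20·8·120 + 15·16·30 + 6·32·6 + 1·64·1 = 720 + 8640 + 21600 + 19200 + 7200 + 1152 + 64 = 58576.

58576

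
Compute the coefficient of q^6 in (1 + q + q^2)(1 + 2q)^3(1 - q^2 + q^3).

6

(1 + q + q^2) has coefficients 1,1,1 for degrees 0…2.
(1 + 2q)^3 has coefficients 1,6,12,8,0,0,0 for degrees 0…6.
Finally multiplying by (1 - q^2 + q^3), the product of all factors after the first has coefficients 1,6,11,3,-6,4,8 for degrees 0…6.
[q^6] = 1·8 + 1·4 + 1·(-6) = 6.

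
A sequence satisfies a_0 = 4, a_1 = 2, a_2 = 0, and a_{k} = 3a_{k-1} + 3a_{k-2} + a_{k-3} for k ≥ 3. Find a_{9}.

The ordinary generating function has denominator 1 - 3z - 3z^2 - z^3.
Iterating the recurrence: a_0,…,a_{9} = 4, 2, 0, 10, 32, 126, 484, 1862, 7164, 27562.

27562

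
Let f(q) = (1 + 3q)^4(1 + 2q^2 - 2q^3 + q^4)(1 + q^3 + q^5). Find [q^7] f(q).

168

(1 + 3q)^4 has coefficients 1,12,54,108,81 for degrees 0…4.
(1 + 2q^2 - 2q^3 + q^4) has coefficients 1,0,2,-2,1,0,0,0 for degrees 0…7.
Finally multiplying by (1 + q^3 + q^5), the product of all factors after the first has coefficients 1,0,2,-1,1,3,-2,3 for degrees 0…7.
[q^7] = 1·3 + 12·(-2) + 54·3 + 108·1 + 81·(-1) = 168.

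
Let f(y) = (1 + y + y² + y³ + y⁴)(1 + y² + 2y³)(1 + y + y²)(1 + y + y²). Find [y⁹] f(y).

(1 + y + y² + y³ + y⁴) has coefficients 1,1,1,1,1 for degrees 0…4.
(1 + y² + 2y³) has coefficients 1,0,1,2,0,0,0,0,0,0 for degrees 0…9.
Multiplying by (1 + y + y²) gives running coefficients 1,1,2,3,3,2,0,0,0,0 for degrees 0…9.
Finally multiplying by (1 + y + y²), the product of all factors after the first has coefficients 1,2,4,6,8,8,5,2,0,0 for degrees 0…9.
[y⁹] = 1·0 + 1·0 + 1·2 + 1·5 + 1·8 = 15.

15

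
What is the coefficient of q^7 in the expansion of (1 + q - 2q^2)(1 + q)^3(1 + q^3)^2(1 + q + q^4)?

(1 + q - 2q^2) has coefficients 1,1,-2 for degrees 0…2.
(1 + q)^3 has coefficients 1,3,3,1,0,0,0,0 for degrees 0…7.
Multiplying by (1 + q^3)^2 gives running coefficients 1,3,3,3,6,6,3,3 for degrees 0…7.
Finally multiplying by (1 + q + q^4), the product of all factors after the first has coefficients 1,4,6,6,10,15,12,9 for degrees 0…7.
[q^7] = 1·9 + 1·12 − 2·15 = -9.

-9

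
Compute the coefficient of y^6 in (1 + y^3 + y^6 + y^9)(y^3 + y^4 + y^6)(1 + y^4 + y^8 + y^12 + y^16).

(1 + y^3 + y^6 + y^9) has coefficients 1,0,0,1,0,0,1 for degrees 0…6.
(y^3 + y^4 + y^6) has coefficients 0,0,0,1,1,0,1 for degrees 0…6.
Finally multiplying by (1 + y^4 + y^8 + y^12 + y^16), the product of all factors after the first has coefficients 0,0,0,1,1,0,1 for degrees 0…6.
[y^6] = 1·1 + 1·1 + 1·0 = 2.

2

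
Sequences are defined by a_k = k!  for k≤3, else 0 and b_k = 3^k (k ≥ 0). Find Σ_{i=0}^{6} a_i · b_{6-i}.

1296

This is [x^6] in the product of the two ordinary generating functions.
Σ = 1·729 + 1·243 + 2·81 + 6·27 + 0·9 + 0·3 + 0·1 = 1296.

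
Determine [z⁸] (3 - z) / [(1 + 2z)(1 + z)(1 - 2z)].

1108

Partial fractions give a closed form: a_n = (7/2)·(-2)^n + (-4/3)·(-1)^n + (5/6)·2^n.
At n = 8: a_8 = 1108.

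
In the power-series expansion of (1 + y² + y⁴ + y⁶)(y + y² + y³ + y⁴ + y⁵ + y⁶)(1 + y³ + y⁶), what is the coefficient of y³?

2

(1 + y² + y⁴ + y⁶) has coefficients 1,0,1,0 for degrees 0…3.
(y + y² + y³ + y⁴ + y⁵ + y⁶) has coefficients 0,1,1,1 for degrees 0…3.
Finally multiplying by (1 + y³ + y⁶), the product of all factors after the first has coefficients 0,1,1,1 for degrees 0…3.
[y³] = 1·1 + 1·1 = 2.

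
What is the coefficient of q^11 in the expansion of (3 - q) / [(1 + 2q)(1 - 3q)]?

Partial fractions give a closed form: a_n = (7/5)·(-2)^n + (8/5)·3^n.
At n = 11: a_11 = 280568.

280568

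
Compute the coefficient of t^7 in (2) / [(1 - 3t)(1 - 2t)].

12610

Partial fractions give a closed form: a_n = (6)·3^n + (-4)·2^n.
At n = 7: a_7 = 12610.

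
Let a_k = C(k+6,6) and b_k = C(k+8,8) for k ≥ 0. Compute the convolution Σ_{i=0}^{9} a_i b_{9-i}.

Write out a_i and b_{9-i} for i = 0,…,9 and sum the products.
Σ = 1·24310 + 7·12870 + 28·6435 + 84·3003 + 210·1287 + 462·495 + 924·165 + 1716·45 + 3003·9 + 5005·1 = 1307504.

1307504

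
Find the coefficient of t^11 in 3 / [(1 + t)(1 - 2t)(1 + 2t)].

The denominator gives the recurrence a_n = −a_(n−1) + 4a_(n−2) + 4a_(n−3) for n ≥ 3; the numerator fixes a_0 = 3, a_1 = -3, a_2 = 15.
Iterating: 3, -3, 15, -15, 63, -63, 255, -255, 1023, -1023, 4095, -4095, so a_11 = -4095.

-4095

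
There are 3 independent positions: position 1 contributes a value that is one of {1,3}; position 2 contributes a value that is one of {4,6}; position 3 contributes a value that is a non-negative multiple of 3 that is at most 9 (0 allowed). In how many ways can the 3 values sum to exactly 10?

The generating function for the choices is (t + t³)·(t⁴ + t⁶)·(1 + t³ + t⁶ + t⁹); the count is [t¹⁰].
(t + t³) has coefficients 0,1,0,1 for degrees 0…3.
(t⁴ + t⁶) has coefficients 0,0,0,0,1,0,1,0,0,0,0 for degrees 0…10.
Finally multiplying by (1 + t³ + t⁶ + t⁹), the product of all factors after the first has coefficients 0,0,0,0,1,0,1,1,0,1,1 for degrees 0…10.
[t¹⁰] = 1·1 + 1·1 = 2.

2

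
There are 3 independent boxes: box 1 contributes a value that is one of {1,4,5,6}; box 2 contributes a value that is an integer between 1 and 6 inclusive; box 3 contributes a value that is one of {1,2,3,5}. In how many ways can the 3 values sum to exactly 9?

11

The generating function for the choices is (z + z⁴ + z⁵ + z⁶)·(z + z² + z³ + z⁴ + z⁵ + z⁶)·(z + z² + z³ + z⁵); the count is [z⁹].
(z + z⁴ + z⁵ + z⁶) has coefficients 0,1,0,0,1,1,1 for degrees 0…6.
(z + z² + z³ + z⁴ + z⁵ + z⁶) has coefficients 0,1,1,1,1,1,1,0,0,0 for degrees 0…9.
Finally multiplying by (z + z² + z³ + z⁵), the product of all factors after the first has coefficients 0,0,1,2,3,3,4,4,3,2 for degrees 0…9.
[z⁹] = 1·3 + 1·3 + 1·3 + 1·2 = 11.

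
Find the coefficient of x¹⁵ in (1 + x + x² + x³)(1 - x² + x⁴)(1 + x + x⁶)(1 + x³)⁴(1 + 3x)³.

(1 + x + x² + x³) has coefficients 1,1,1,1 for degrees 0…3.
(1 - x² + x⁴) has coefficients 1,0,-1,0,1,0,0,0,0,0,0,0,0,0,0,0 for degrees 0…15.
Multiplying by (1 + x + x⁶) gives running coefficients 1,1,-1,-1,1,1,1,0,-1,0,1,0,0,0,0,0 for degrees 0…15.
Multiplying by (1 + x³)⁴ gives running coefficients 1,1,-1,3,5,-3,3,10,-3,2,11,-2,3,9,-3,3 for degrees 0…15.
Finally multiplying by (1 + 3x)³, the product of all factors after the first has coefficients 1,10,35,48,32,96,192,91,87,326,218,70,336,279,105,300 for degrees 0…15.
[x¹⁵] = 1·300 + 1·105 + 1·279 + 1·336 = 1020.

1020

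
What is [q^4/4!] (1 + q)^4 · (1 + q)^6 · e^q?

The EGF product rule gives c_4 = Σ_{k_1+k_2+k_3=4} C(4; k_1,k_2,k_3) · ∏ g_i(k_i), where (1+q)^4 gives the falling factorial (4)_k; (1+q)^6 gives the falling factorial (6)_k; e^q gives (1)^k.
g_1(k) for k = 0…4: 1, 4, 12, 24, 24.
g_2(k) for k = 0…4: 1, 6, 30, 120, 360.
g_3(k) for k = 0…4: 1, 1, 1, 1, 1.
First combine the last two factors: h(k) = Σ_j C(k,j)·g_2(j)·g_3(k−j) for k = 0…4: 1, 7, 43, 229, 1045.
c_4 = Σ_k C(4,k)·g_1(k)·h(4−k) = 1·1·1045 + 4·4·229 + 6·12·43 + 4·24·7 + 1·24·1 = 1045 + 3664 + 3096 + 672 + 24 = 8501.

8501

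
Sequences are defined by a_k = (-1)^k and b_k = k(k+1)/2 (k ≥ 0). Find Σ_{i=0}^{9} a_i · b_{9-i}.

25

Write out a_i and b_{9-i} for i = 0,…,9 and sum the products.
Σ = 1·45 − 1·36 + 1·28 − 1·21 + 1·15 − 1·10 + 1·6 − 1·3 + 1·1 − 1·0 = 25.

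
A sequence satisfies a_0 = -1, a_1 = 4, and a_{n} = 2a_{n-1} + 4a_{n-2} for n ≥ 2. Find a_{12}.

The ordinary generating function has denominator 1 - 2x - 4x^2.
Iterating the recurrence: a_0,…,a_{12} = -1, 4, 4, 24, 64, 224, 704, 2304, 7424, 24064, 77824, 251904, 815104.

815104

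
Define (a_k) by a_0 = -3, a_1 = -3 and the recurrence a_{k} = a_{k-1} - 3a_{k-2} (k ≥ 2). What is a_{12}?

The ordinary generating function has denominator 1 - q + 3q^2.
Iterating the recurrence: a_0,…,a_{12} = -3, -3, 6, 15, -3, -48, -39, 105, 222, -93, -759, -480, 1797.

1797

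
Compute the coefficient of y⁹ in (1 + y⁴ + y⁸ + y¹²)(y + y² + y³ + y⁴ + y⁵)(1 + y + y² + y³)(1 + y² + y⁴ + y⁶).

18

(1 + y⁴ + y⁸ + y¹²) has coefficients 1,0,0,0,1,0,0,0,1,0 for degrees 0…9.
(y + y² + y³ + y⁴ + y⁵) has coefficients 0,1,1,1,1,1,0,0,0,0 for degrees 0…9.
Multiplying by (1 + y + y² + y³) gives running coefficients 0,1,2,3,4,4,3,2,1,0 for degrees 0…9.
Finally multiplying by (1 + y² + y⁴ + y⁶), the product of all factors after the first has coefficients 0,1,2,4,6,8,9,10,10,9 for degrees 0…9.
[y⁹] = 1·9 + 1·8 + 1·1 = 18.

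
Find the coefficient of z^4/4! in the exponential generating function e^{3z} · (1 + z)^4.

The EGF product rule gives c_4 = Σ_{k_1+k_2=4} C(4; k_1,k_2) · ∏ g_i(k_i), where e^{3z} gives (3)^k; (1+z)^4 gives the falling factorial (4)_k.
g_1(k) for k = 0…4: 1, 3, 9, 27, 81.
g_2(k) for k = 0…4: 1, 4, 12, 24, 24.
c_4 = Σ_k C(4,k)·g_1(k)·g_2(4−k) = 1·1·24 + 4·3·24 + 6·9·12 + 4·27·4 + 1·81·1 = 24 + 288 + 648 + 432 + 81 = 1473.

1473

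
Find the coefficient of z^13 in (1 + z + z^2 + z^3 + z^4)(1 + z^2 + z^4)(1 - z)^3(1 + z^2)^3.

-11

(1 + z + z^2 + z^3 + z^4) has coefficients 1,1,1,1,1 for degrees 0…4.
(1 + z^2 + z^4) has coefficients 1,0,1,0,1,0,0,0,0,0,0,0,0,0 for degrees 0…13.
Multiplying by (1 - z)^3 gives running coefficients 1,-3,4,-4,4,-4,3,-1,0,0,0,0,0,0 for degrees 0…13.
Finally multiplying by (1 + z^2)^3, the product of all factors after the first has coefficients 1,-3,7,-13,19,-25,28,-28,25,-19,13,-7,3,-1 for degrees 0…13.
[z^13] = 1·(-1) + 1·3 + 1·(-7) + 1·13 + 1·(-19) = -11.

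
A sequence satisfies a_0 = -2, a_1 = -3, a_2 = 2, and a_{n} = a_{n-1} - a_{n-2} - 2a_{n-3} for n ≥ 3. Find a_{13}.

The ordinary generating function has denominator 1 - q + q^2 + 2q^3.
Iterating the recurrence: a_0,…,a_{13} = -2, -3, 2, 9, 13, 0, -31, -57, -26, 93, 233, 192, -227, -885.

-885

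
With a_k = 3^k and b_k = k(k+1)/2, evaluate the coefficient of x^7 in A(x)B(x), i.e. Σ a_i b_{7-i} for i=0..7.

Write out a_i and b_{7-i} for i = 0,…,7 and sum the products.
Σ = 1·28 + 3·21 + 9·15 + 27·10 + 81·6 + 243·3 + 729·1 + 2187·0 = 2440.

2440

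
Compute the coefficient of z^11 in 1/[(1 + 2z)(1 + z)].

Partial fractions give a closed form: a_n = (2)·(-2)^n + (-1)·(-1)^n.
At n = 11: a_11 = -4095.

-4095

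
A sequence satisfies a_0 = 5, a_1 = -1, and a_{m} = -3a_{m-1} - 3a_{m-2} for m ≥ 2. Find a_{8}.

324

The ordinary generating function has denominator 1 + 3z + 3z^2.
Iterating the recurrence: a_0,…,a_{8} = 5, -1, -12, 39, -81, 126, -135, 27, 324.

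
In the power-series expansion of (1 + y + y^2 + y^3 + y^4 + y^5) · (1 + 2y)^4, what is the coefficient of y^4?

81

(1 + y + y^2 + y^3 + y^4 + y^5) has coefficients 1,1,1,1,1 for degrees 0…4.
(1 + 2y)^4 has coefficients 1,8,24,32,16 for degrees 0…4.
[y^4] = 1·16 + 1·32 + 1·24 + 1·8 + 1·1 = 81.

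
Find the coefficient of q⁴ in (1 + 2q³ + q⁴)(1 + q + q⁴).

(1 + 2q³ + q⁴) has coefficients 1,0,0,2,1 for degrees 0…4.
(1 + q + q⁴) has coefficients 1,1,0,0,1 for degrees 0…4.
[q⁴] = 1·1 + 2·1 + 1·1 = 4.

4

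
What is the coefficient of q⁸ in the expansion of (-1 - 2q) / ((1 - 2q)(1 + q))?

The denominator gives the recurrence a_n = a_(n−1) + 2a_(n−2) for n ≥ 3; the numerator fixes a_0 = -1, a_1 = -3, a_2 = -5.
Iterating: -1, -3, -5, -11, -21, -43, -85, -171, -341, so a_8 = -341.

-341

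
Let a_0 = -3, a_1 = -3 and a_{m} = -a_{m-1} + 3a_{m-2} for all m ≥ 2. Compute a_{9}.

The ordinary generating function has denominator 1 + z - 3z^2.
Iterating the recurrence: a_0,…,a_{9} = -3, -3, -6, -3, -15, 6, -51, 69, -222, 429.

429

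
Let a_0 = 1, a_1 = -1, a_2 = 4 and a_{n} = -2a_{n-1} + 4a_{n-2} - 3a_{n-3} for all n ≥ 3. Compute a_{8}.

6812

The ordinary generating function has denominator 1 + 2t - 4t^2 + 3t^3.
Iterating the recurrence: a_0,…,a_{8} = 1, -1, 4, -15, 49, -170, 581, -1989, 6812.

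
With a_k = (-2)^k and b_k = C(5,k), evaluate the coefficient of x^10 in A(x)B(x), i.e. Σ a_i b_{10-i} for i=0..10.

This is [x^10] in the product of the two ordinary generating functions.
Σ = 1·0 − 2·0 + 4·0 − 8·0 + 16·0 − 32·1 + 64·5 − 128·10 + 256·10 − 512·5 + 1024·1 = 32.

32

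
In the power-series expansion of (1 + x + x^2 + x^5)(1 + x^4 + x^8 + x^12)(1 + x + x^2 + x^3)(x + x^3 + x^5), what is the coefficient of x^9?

11

(1 + x + x^2 + x^5) has coefficients 1,1,1,0,0,1 for degrees 0…5.
(1 + x^4 + x^8 + x^12) has coefficients 1,0,0,0,1,0,0,0,1,0 for degrees 0…9.
Multiplying by (1 + x + x^2 + x^3) gives running coefficients 1,1,1,1,1,1,1,1,1,1 for degrees 0…9.
Finally multiplying by (x + x^3 + x^5), the product of all factors after the first has coefficients 0,1,1,2,2,3,3,3,3,3 for degrees 0…9.
[x^9] = 1·3 + 1·3 + 1·3 + 1·2 = 11.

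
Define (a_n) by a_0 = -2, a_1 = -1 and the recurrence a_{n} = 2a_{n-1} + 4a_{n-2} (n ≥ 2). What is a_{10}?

-97792

The ordinary generating function has denominator 1 - 2y - 4y^2.
Iterating the recurrence: a_0,…,a_{10} = -2, -1, -10, -24, -88, -272, -896, -2880, -9344, -30208, -97792.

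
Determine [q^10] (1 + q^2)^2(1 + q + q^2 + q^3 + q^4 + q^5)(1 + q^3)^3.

22

(1 + q^2)^2 has coefficients 1,0,2,0,1 for degrees 0…4.
(1 + q + q^2 + q^3 + q^4 + q^5) has coefficients 1,1,1,1,1,1,0,0,0,0,0 for degrees 0…10.
Finally multiplying by (1 + q^3)^3, the product of all factors after the first has coefficients 1,1,1,4,4,4,6,6,6,4,4 for degrees 0…10.
[q^10] = 1·4 + 2·6 + 1·6 = 22.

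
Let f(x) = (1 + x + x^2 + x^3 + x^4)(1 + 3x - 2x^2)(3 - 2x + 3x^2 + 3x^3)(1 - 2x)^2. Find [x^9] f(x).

(1 + x + x^2 + x^3 + x^4) has coefficients 1,1,1,1,1 for degrees 0…4.
(1 + 3x - 2x^2) has coefficients 1,3,-2,0,0,0,0,0,0,0 for degrees 0…9.
Multiplying by (3 - 2x + 3x^2 + 3x^3) gives running coefficients 3,7,-9,16,3,-6,0,0,0,0 for degrees 0…9.
Finally multiplying by (1 - 2x)^2, the product of all factors after the first has coefficients 3,-5,-25,80,-97,46,36,-24,0,0 for degrees 0…9.
[x^9] = 1·0 + 1·0 + 1·(-24) + 1·36 + 1·46 = 58.

58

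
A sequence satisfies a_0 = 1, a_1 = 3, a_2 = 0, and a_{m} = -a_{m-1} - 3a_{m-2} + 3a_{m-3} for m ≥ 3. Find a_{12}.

-5169

The ordinary generating function has denominator 1 + z + 3z^2 - 3z^3.
Iterating the recurrence: a_0,…,a_{12} = 1, 3, 0, -6, 15, 3, -66, 102, 105, -609, 600, 1542, -5169.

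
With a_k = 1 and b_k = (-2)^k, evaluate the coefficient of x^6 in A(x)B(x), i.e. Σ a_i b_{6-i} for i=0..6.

43

Write out a_i and b_{6-i} for i = 0,…,6 and sum the products.
Σ = 1·64 + 1·(-32) + 1·16 + 1·(-8) + 1·4 + 1·(-2) + 1·1 = 43.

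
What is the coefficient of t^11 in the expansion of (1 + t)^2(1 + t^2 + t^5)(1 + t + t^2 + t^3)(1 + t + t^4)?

(1 + t)^2 has coefficients 1,2,1 for degrees 0…2.
(1 + t^2 + t^5) has coefficients 1,0,1,0,0,1,0,0,0,0,0,0 for degrees 0…11.
Multiplying by (1 + t + t^2 + t^3) gives running coefficients 1,1,2,2,1,2,1,1,1,0,0,0 for degrees 0…11.
Finally multiplying by (1 + t + t^4), the product of all factors after the first has coefficients 1,2,3,4,4,4,5,4,3,3,1,1 for degrees 0…11.
[t^11] = 1·1 + 2·1 + 1·3 = 6.

6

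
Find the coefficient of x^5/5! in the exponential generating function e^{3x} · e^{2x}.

The EGF product rule gives c_5 = Σ_{k_1+k_2=5} C(5; k_1,k_2) · ∏ g_i(k_i), where e^{3x} gives (3)^k; e^{2x} gives (2)^k.
g_1(k) for k = 0…5: 1, 3, 9, 27, 81, 243.
g_2(k) for k = 0…5: 1, 2, 4, 8, 16, 32.
c_5 = Σ_k C(5,k)·g_1(k)·g_2(5−k) = 1·1·32 + 5·3·16 + 10·9·8 + 10·27·4 + 5·81·2 + 1·243·1 = 32 + 240 + 720 + 1080 + 810 + 243 = 3125.

3125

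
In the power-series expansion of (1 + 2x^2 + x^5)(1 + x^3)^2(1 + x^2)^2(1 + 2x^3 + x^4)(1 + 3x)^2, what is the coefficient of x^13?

370

(1 + 2x^2 + x^5) has coefficients 1,0,2,0,0,1 for degrees 0…5.
(1 + x^3)^2 has coefficients 1,0,0,2,0,0,1,0,0,0,0,0,0,0 for degrees 0…13.
Multiplying by (1 + x^2)^2 gives running coefficients 1,0,2,2,1,4,1,2,2,0,1,0,0,0 for degrees 0…13.
Multiplying by (1 + 2x^3 + x^4) gives running coefficients 1,0,2,4,2,8,7,6,11,6,6,6,2,2 for degrees 0…13.
Finally multiplying by (1 + 3x)^2, the product of all factors after the first has coefficients 1,6,11,16,44,56,73,120,110,126,141,96,92,68 for degrees 0…13.
[x^13] = 1·68 + 2·96 + 1·110 = 370.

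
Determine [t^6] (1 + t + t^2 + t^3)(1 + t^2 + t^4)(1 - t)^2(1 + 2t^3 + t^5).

(1 + t + t^2 + t^3) has coefficients 1,1,1,1 for degrees 0…3.
(1 + t^2 + t^4) has coefficients 1,0,1,0,1,0,0 for degrees 0…6.
Multiplying by (1 - t)^2 gives running coefficients 1,-2,2,-2,2,-2,1 for degrees 0…6.
Finally multiplying by (1 + 2t^3 + t^5), the product of all factors after the first has coefficients 1,-2,2,0,-2,3,-5 for degrees 0…6.
[t^6] = 1·(-5) + 1·3 + 1·(-2) + 1·0 = -4.

-4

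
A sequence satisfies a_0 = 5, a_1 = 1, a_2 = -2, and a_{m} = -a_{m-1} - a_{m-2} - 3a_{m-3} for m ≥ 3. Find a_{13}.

-473

The ordinary generating function has denominator 1 + z + z^2 + 3z^3.
Iterating the recurrence: a_0,…,a_{13} = 5, 1, -2, -14, 13, 7, 22, -68, 25, -23, 202, -254, 121, -473.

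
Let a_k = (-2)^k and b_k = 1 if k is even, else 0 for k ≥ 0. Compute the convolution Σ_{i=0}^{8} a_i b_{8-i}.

The convolution is the x^8 coefficient of A(x)B(x).
Σ = 1·1 − 2·0 + 4·1 − 8·0 + 16·1 − 32·0 + 64·1 − 128·0 + 256·1 = 341.

341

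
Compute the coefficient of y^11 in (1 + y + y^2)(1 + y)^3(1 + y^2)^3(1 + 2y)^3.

297

(1 + y + y^2) has coefficients 1,1,1 for degrees 0…2.
(1 + y)^3 has coefficients 1,3,3,1,0,0,0,0,0,0,0,0 for degrees 0…11.
Multiplying by (1 + y^2)^3 gives running coefficients 1,3,6,10,12,12,10,6,3,1,0,0 for degrees 0…11.
Finally multiplying by (1 + 2y)^3, the product of all factors after the first has coefficients 1,9,36,90,168,252,306,306,255,171,90,36 for degrees 0…11.
[y^11] = 1·36 + 1·90 + 1·171 = 297.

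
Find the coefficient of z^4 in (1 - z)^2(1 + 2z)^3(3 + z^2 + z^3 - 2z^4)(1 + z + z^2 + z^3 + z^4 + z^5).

(1 - z)^2 has coefficients 1,-2,1 for degrees 0…2.
(1 + 2z)^3 has coefficients 1,6,12,8,0 for degrees 0…4.
Multiplying by (3 + z^2 + z^3 - 2z^4) gives running coefficients 3,18,37,31,16 for degrees 0…4.
Finally multiplying by (1 + z + z^2 + z^3 + z^4 + z^5), the product of all factors after the first has coefficients 3,21,58,89,105 for degrees 0…4.
[z^4] = 1·105 − 2·89 + 1·58 = -15.

-15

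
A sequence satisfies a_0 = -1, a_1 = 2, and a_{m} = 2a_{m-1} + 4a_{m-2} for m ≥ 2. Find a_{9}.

The ordinary generating function has denominator 1 - 2q - 4q^2.
Iterating the recurrence: a_0,…,a_{9} = -1, 2, 0, 8, 16, 64, 192, 640, 2048, 6656.

6656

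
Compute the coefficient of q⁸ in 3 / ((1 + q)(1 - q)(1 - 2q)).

1023

Partial fractions give a closed form: a_n = (1/2)·(-1)^n + (-3/2)·1^n + (4)·2^n.
At n = 8: a_8 = 1023.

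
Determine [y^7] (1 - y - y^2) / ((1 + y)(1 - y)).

-1

The denominator gives the recurrence a_n = a_(n−2) for n ≥ 3; the numerator fixes a_0 = 1, a_1 = -1, a_2 = 0.
Iterating: 1, -1, 0, -1, 0, -1, 0, -1, so a_7 = -1.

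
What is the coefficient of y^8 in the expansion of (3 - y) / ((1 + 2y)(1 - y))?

The denominator gives the recurrence a_n = −a_(n−1) + 2a_(n−2) for n ≥ 2; the numerator fixes a_0 = 3, a_1 = -4.
Iterating: 3, -4, 10, -18, 38, -74, 150, -298, 598, so a_8 = 598.

598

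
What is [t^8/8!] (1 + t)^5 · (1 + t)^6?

The EGF product rule gives c_8 = Σ_{k_1+k_2=8} C(8; k_1,k_2) · ∏ g_i(k_i), where (1+t)^5 gives the falling factorial (5)_k; (1+t)^6 gives the falling factorial (6)_k.
g_1(k) for k = 0…8: 1, 5, 20, 60, 120, 120, 0, 0, 0.
g_2(k) for k = 0…8: 1, 6, 30, 120, 360, 720, 720, 0, 0.
c_8 = Σ_k C(8,k)·g_1(k)·g_2(8−k) = 28·20·720 + 56·60·720 + 70·120·360 + 56·120·120 = 403200 + 2419200 + 3024000 + 806400 = 6652800.

6652800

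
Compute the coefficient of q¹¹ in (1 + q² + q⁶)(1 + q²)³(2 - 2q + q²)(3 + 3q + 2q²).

-4

(1 + q² + q⁶) has coefficients 1,0,1,0,0,0,1 for degrees 0…6.
(1 + q²)³ has coefficients 1,0,3,0,3,0,1,0,0,0,0,0 for degrees 0…11.
Multiplying by (2 - 2q + q²) gives running coefficients 2,-2,7,-6,9,-6,5,-2,1,0,0,0 for degrees 0…11.
Finally multiplying by (3 + 3q + 2q²), the product of all factors after the first has coefficients 6,0,19,-1,23,-3,15,-3,7,-1,2,0 for degrees 0…11.
[q¹¹] = 1·0 + 1·(-1) + 1·(-3) = -4.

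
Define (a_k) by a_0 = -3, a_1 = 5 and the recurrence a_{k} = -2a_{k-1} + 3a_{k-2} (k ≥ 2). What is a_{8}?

The ordinary generating function has denominator 1 + 2y - 3y^2.
Iterating the recurrence: a_0,…,a_{8} = -3, 5, -19, 53, -163, 485, -1459, 4373, -13123.

-13123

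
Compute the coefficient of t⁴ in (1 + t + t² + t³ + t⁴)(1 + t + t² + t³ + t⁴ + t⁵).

(1 + t + t² + t³ + t⁴) has coefficients 1,1,1,1,1 for degrees 0…4.
(1 + t + t² + t³ + t⁴ + t⁵) has coefficients 1,1,1,1,1 for degrees 0…4.
[t⁴] = 1·1 + 1·1 + 1·1 + 1·1 + 1·1 = 5.

5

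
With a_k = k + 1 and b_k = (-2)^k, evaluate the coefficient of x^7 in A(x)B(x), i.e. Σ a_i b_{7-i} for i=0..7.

-54

This is [x^7] in the product of the two ordinary generating functions.
Σ = 1·(-128) + 2·64 + 3·(-32) + 4·16 + 5·(-8) + 6·4 + 7·(-2) + 8·1 = -54.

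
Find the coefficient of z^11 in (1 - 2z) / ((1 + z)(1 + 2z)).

The denominator gives the recurrence a_n = −3a_(n−1) − 2a_(n−2) for n ≥ 3; the numerator fixes a_0 = 1, a_1 = -5, a_2 = 13.
Iterating: 1, -5, 13, -29, 61, -125, 253, -509, 1021, -2045, 4093, -8189, so a_11 = -8189.

-8189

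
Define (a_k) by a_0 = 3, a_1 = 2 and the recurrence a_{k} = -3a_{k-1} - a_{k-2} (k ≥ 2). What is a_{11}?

The ordinary generating function has denominator 1 + 3t + t^2.
Iterating the recurrence: a_0,…,a_{11} = 3, 2, -9, 25, -66, 173, -453, 1186, -3105, 8129, -21282, 55717.

55717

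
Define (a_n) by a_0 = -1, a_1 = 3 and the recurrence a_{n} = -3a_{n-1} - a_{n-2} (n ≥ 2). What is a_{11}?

46368

The ordinary generating function has denominator 1 + 3t + t^2.
Iterating the recurrence: a_0,…,a_{11} = -1, 3, -8, 21, -55, 144, -377, 987, -2584, 6765, -17711, 46368.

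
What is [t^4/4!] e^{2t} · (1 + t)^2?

The EGF product rule gives c_4 = Σ_{k_1+k_2=4} C(4; k_1,k_2) · ∏ g_i(k_i), where e^{2t} gives (2)^k; (1+t)^2 gives the falling factorial (2)_k.
g_1(k) for k = 0…4: 1, 2, 4, 8, 16.
g_2(k) for k = 0…4: 1, 2, 2, 0, 0.
c_4 = Σ_k C(4,k)·g_1(k)·g_2(4−k) = 6·4·2 + 4·8·2 + 1·16·1 = 48 + 64 + 16 = 128.

128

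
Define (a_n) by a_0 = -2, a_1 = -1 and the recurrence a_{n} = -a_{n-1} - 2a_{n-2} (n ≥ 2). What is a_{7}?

-27

The ordinary generating function has denominator 1 + q + 2q^2.
Iterating the recurrence: a_0,…,a_{7} = -2, -1, 5, -3, -7, 13, 1, -27.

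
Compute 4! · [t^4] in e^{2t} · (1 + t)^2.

The EGF product rule gives c_4 = Σ_{k_1+k_2=4} C(4; k_1,k_2) · ∏ g_i(k_i), where e^{2t} gives (2)^k; (1+t)^2 gives the falling factorial (2)_k.
g_1(k) for k = 0…4: 1, 2, 4, 8, 16.
g_2(k) for k = 0…4: 1, 2, 2, 0, 0.
c_4 = Σ_k C(4,k)·g_1(k)·g_2(4−k) = 6·4·2 + 4·8·2 + 1·16·1 = 48 + 64 + 16 = 128.

128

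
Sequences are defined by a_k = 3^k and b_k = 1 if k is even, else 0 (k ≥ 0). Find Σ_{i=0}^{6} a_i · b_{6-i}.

820

This is [x^6] in the product of the two ordinary generating functions.
Σ = 1·1 + 3·0 + 9·1 + 27·0 + 81·1 + 243·0 + 729·1 = 820.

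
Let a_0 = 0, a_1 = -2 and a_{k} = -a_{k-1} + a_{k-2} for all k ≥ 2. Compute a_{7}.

-26

The ordinary generating function has denominator 1 + y - y^2.
Iterating the recurrence: a_0,…,a_{7} = 0, -2, 2, -4, 6, -10, 16, -26.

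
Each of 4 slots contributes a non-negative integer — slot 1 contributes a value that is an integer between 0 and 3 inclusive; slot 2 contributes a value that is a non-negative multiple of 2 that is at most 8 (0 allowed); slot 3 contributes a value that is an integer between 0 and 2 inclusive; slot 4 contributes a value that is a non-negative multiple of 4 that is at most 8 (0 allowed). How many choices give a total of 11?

15

The generating function for the choices is (1 + q + q² + q³)·(1 + q² + q⁴ + q⁶ + q⁸)·(1 + q + q²)·(1 + q⁴ + q⁸); the count is [q¹¹].
(1 + q + q² + q³) has coefficients 1,1,1,1 for degrees 0…3.
(1 + q² + q⁴ + q⁶ + q⁸) has coefficients 1,0,1,0,1,0,1,0,1,0,0,0 for degrees 0…11.
Multiplying by (1 + q + q²) gives running coefficients 1,1,2,1,2,1,2,1,2,1,1,0 for degrees 0…11.
Finally multiplying by (1 + q⁴ + q⁸), the product of all factors after the first has coefficients 1,1,2,1,3,2,4,2,5,3,5,2 for degrees 0…11.
[q¹¹] = 1·2 + 1·5 + 1·3 + 1·5 = 15.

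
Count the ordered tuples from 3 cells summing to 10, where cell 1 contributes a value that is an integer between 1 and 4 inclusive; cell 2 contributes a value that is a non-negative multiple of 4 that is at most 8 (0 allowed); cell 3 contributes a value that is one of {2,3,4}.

3

The generating function for the choices is (x + x^2 + x^3 + x^4)·(1 + x^4 + x^8)·(x^2 + x^3 + x^4); the count is [x^10].
(x + x^2 + x^3 + x^4) has coefficients 0,1,1,1,1 for degrees 0…4.
(1 + x^4 + x^8) has coefficients 1,0,0,0,1,0,0,0,1,0,0 for degrees 0…10.
Finally multiplying by (x^2 + x^3 + x^4), the product of all factors after the first has coefficients 0,0,1,1,1,0,1,1,1,0,1 for degrees 0…10.
[x^10] = 1·0 + 1·1 + 1·1 + 1·1 = 3.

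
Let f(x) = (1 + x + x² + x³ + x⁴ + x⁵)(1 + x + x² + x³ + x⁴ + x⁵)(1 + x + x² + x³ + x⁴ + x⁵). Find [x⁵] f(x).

(1 + x + x² + x³ + x⁴ + x⁵) has coefficients 1,1,1,1,1,1 for degrees 0…5.
(1 + x + x² + x³ + x⁴ + x⁵) has coefficients 1,1,1,1,1,1 for degrees 0…5.
Finally multiplying by (1 + x + x² + x³ + x⁴ + x⁵), the product of all factors after the first has coefficients 1,2,3,4,5,6 for degrees 0…5.
[x⁵] = 1·6 + 1·5 + 1·4 + 1·3 + 1·2 + 1·1 = 21.

21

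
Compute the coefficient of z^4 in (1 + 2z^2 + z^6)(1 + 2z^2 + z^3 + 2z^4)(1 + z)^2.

(1 + 2z^2 + z^6) has coefficients 1,0,2,0,0 for degrees 0…4.
(1 + 2z^2 + z^3 + 2z^4) has coefficients 1,0,2,1,2 for degrees 0…4.
Finally multiplying by (1 + z)^2, the product of all factors after the first has coefficients 1,2,3,5,6 for degrees 0…4.
[z^4] = 1·6 + 2·3 = 12.

12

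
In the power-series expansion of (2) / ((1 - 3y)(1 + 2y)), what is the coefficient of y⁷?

2522

Partial fractions give a closed form: a_n = (6/5)·3^n + (4/5)·(-2)^n.
At n = 7: a_7 = 2522.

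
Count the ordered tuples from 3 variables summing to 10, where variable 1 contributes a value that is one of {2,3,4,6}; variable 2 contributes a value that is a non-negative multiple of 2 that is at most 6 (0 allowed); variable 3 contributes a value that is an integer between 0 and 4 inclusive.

The generating function for the choices is (q^2 + q^3 + q^4 + q^6)·(1 + q^2 + q^4 + q^6)·(1 + q + q^2 + q^3 + q^4); the count is [q^10].
(q^2 + q^3 + q^4 + q^6) has coefficients 0,0,1,1,1,0,1 for degrees 0…6.
(1 + q^2 + q^4 + q^6) has coefficients 1,0,1,0,1,0,1,0,0,0,0 for degrees 0…10.
Finally multiplying by (1 + q + q^2 + q^3 + q^4), the product of all factors after the first has coefficients 1,1,2,2,3,2,3,2,2,1,1 for degrees 0…10.
[q^10] = 1·2 + 1·2 + 1·3 + 1·3 = 10.

10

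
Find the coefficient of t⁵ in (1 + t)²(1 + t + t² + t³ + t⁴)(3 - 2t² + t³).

5

(1 + t)² has coefficients 1,2,1 for degrees 0…2.
(1 + t + t² + t³ + t⁴) has coefficients 1,1,1,1,1,0 for degrees 0…5.
Finally multiplying by (3 - 2t² + t³), the product of all factors after the first has coefficients 3,3,1,2,2,-1 for degrees 0…5.
[t⁵] = 1·(-1) + 2·2 + 1·2 = 5.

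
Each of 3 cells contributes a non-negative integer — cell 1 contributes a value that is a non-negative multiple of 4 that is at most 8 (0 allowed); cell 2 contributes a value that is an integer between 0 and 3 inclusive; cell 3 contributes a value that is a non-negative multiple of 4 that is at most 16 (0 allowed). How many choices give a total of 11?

3

The generating function for the choices is (1 + z⁴ + z⁸)·(1 + z + z² + z³)·(1 + z⁴ + z⁸ + z¹² + z¹⁶); the count is [z¹¹].
(1 + z⁴ + z⁸) has coefficients 1,0,0,0,1,0,0,0,1 for degrees 0…8.
(1 + z + z² + z³) has coefficients 1,1,1,1,0,0,0,0,0,0,0,0 for degrees 0…11.
Finally multiplying by (1 + z⁴ + z⁸ + z¹² + z¹⁶), the product of all factors after the first has coefficients 1,1,1,1,1,1,1,1,1,1,1,1 for degrees 0…11.
[z¹¹] = 1·1 + 1·1 + 1·1 = 3.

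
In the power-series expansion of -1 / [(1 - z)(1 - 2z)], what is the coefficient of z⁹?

The denominator gives the recurrence a_n = 3a_(n−1) − 2a_(n−2) for n ≥ 2; the numerator fixes a_0 = -1, a_1 = -3.
Iterating: -1, -3, -7, -15, -31, -63, -127, -255, -511, -1023, so a_9 = -1023.

-1023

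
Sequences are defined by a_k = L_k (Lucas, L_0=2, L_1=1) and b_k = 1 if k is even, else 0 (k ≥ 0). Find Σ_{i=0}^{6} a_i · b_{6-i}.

30

The convolution is the t^6 coefficient of A(t)B(t).
Σ = 2·1 + 1·0 + 3·1 + 4·0 + 7·1 + 11·0 + 18·1 = 30.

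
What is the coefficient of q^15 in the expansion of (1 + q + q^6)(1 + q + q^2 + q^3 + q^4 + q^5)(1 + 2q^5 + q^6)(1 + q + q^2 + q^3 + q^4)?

(1 + q + q^6) has coefficients 1,1,0,0,0,0,1 for degrees 0…6.
(1 + q + q^2 + q^3 + q^4 + q^5) has coefficients 1,1,1,1,1,1,0,0,0,0,0,0,0,0,0,0 for degrees 0…15.
Multiplying by (1 + 2q^5 + q^6) gives running coefficients 1,1,1,1,1,3,3,3,3,3,3,1,0,0,0,0 for degrees 0…15.
Finally multiplying by (1 + q + q^2 + q^3 + q^4), the product of all factors after the first has coefficients 1,2,3,4,5,7,9,11,13,15,15,13,10,7,4,1 for degrees 0…15.
[q^15] = 1·1 + 1·4 + 1·15 = 20.

20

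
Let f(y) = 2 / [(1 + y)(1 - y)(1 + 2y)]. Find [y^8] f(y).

Partial fractions give a closed form: a_n = (-1)·(-1)^n + (1/3)·1^n + (8/3)·(-2)^n.
At n = 8: a_8 = 682.

682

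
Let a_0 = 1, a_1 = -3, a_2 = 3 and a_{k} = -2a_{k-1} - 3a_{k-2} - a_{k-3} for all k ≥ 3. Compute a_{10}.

-122

The ordinary generating function has denominator 1 + 2t + 3t^2 + t^3.
Iterating the recurrence: a_0,…,a_{10} = 1, -3, 3, 2, -10, 11, 6, -35, 41, 17, -122.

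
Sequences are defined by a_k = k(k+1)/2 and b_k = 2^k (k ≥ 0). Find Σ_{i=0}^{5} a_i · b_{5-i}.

99

Write out a_i and b_{5-i} for i = 0,…,5 and sum the products.
Σ = 0·32 + 1·16 + 3·8 + 6·4 + 10·2 + 15·1 = 99.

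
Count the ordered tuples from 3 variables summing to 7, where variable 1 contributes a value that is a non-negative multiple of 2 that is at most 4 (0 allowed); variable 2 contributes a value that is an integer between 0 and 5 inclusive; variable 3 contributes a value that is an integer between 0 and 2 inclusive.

The generating function for the choices is (1 + x^2 + x^4)·(1 + x + x^2 + x^3 + x^4 + x^5)·(1 + x + x^2); the count is [x^7].
(1 + x^2 + x^4) has coefficients 1,0,1,0,1 for degrees 0…4.
(1 + x + x^2 + x^3 + x^4 + x^5) has coefficients 1,1,1,1,1,1,0,0 for degrees 0…7.
Finally multiplying by (1 + x + x^2), the product of all factors after the first has coefficients 1,2,3,3,3,3,2,1 for degrees 0…7.
[x^7] = 1·1 + 1·3 + 1·3 = 7.

7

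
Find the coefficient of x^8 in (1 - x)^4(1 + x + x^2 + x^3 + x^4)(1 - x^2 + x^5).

-3

(1 - x)^4 has coefficients 1,-4,6,-4,1 for degrees 0…4.
(1 + x + x^2 + x^3 + x^4) has coefficients 1,1,1,1,1,0,0,0,0 for degrees 0…8.
Finally multiplying by (1 - x^2 + x^5), the product of all factors after the first has coefficients 1,1,0,0,0,0,0,1,1 for degrees 0…8.
[x^8] = 1·1 − 4·1 + 6·0 − 4·0 + 1·0 = -3.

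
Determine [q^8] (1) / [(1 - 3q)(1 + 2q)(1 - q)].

The denominator gives the recurrence a_n = 2a_(n−1) + 5a_(n−2) − 6a_(n−3) for n ≥ 3; the numerator fixes a_0 = 1, a_1 = 2, a_2 = 9.
Iterating: 1, 2, 9, 22, 77, 210, 673, 1934, 5973, so a_8 = 5973.

5973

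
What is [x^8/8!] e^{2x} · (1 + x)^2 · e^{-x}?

73

The EGF product rule gives c_8 = Σ_{k_1+k_2+k_3=8} C(8; k_1,k_2,k_3) · ∏ g_i(k_i), where e^{2x} gives (2)^k; (1+x)^2 gives the falling factorial (2)_k; e^{-x} gives (-1)^k.
g_1(k) for k = 0…8: 1, 2, 4, 8, 16, 32, 64, 128, 256.
g_2(k) for k = 0…8: 1, 2, 2, 0, 0, 0, 0, 0, 0.
g_3(k) for k = 0…8: 1, -1, 1, -1, 1, -1, 1, -1, 1.
First combine the last two factors: h(k) = Σ_j C(k,j)·g_2(j)·g_3(k−j) for k = 0…8: 1, 1, -1, -1, 5, -11, 19, -29, 41.
c_8 = Σ_k C(8,k)·g_1(k)·h(8−k) = 1·1·41 + 8·2·(-29) + 28·4·19 + 56·8·(-11) + 70·16·5 + 56·32·(-1) + 28·64·(-1) + 8·128·1 + 1·256·1 = 41 − 464 + 2128 − 4928 + 5600 − 1792 − 1792 + 1024 + 256 = 73.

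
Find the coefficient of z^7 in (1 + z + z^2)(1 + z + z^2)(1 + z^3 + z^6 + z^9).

3

(1 + z + z^2) has coefficients 1,1,1 for degrees 0…2.
(1 + z + z^2) has coefficients 1,1,1,0,0,0,0,0 for degrees 0…7.
Finally multiplying by (1 + z^3 + z^6 + z^9), the product of all factors after the first has coefficients 1,1,1,1,1,1,1,1 for degrees 0…7.
[z^7] = 1·1 + 1·1 + 1·1 = 3.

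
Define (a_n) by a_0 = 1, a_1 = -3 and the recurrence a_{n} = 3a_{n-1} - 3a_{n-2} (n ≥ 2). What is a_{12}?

729

The ordinary generating function has denominator 1 - 3z + 3z^2.
Iterating the recurrence: a_0,…,a_{12} = 1, -3, -12, -27, -45, -54, -27, 81, 324, 729, 1215, 1458, 729.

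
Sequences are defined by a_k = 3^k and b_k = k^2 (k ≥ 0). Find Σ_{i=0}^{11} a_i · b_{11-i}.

Write out a_i and b_{11-i} for i = 0,…,11 and sum the products.
Σ = 1·121 + 3·100 + 9·81 + 27·64 + 81·49 + 243·36 + 729·25 + 2187·16 + 6561·9 + 19683·4 + 59049·1 + 177147·0 = 265642.

265642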